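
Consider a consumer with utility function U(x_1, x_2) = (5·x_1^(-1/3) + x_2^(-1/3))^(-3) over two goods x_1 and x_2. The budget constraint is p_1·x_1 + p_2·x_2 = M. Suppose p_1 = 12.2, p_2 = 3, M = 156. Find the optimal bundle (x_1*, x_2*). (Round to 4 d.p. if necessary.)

Substitute x_2 = (x_2/x_1)·x_1 into the budget: x_1* = M/(p_1 + p_2·(x_2/x_1)).
Numerically x_2/x_1 = 0.856449, so x_1* = 156/(12.2 + 3·0.856449) = 10.5624 and x_2* = 0.856449·10.5624 = 9.0462.

x_1* = 10.5624, x_2* = 9.0462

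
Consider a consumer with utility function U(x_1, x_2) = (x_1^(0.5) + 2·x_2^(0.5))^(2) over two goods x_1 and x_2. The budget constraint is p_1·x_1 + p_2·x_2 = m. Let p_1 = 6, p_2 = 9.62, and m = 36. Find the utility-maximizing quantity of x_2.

MU_x_1 ∝ x_1^(-0.5), MU_x_2 ∝ 2·x_2^(-0.5), so MRS = (1/2)·(x_2/x_1)^(0.5) = p_1/p_2.
Hence x_2/x_1 = (2·p_1/p_2)^(1/(0.5)), i.e. raised to the 2 power.
With the ratio pinned down, the budget gives x_1* = m/(p_1 + p_2·(x_2/x_1)) and x_2* = (x_2/x_1)·x_1*.
Numerically x_2/x_1 = 1.55601, so x_1* = 36/(6 + 9.62·1.55601) = 1.7168 and x_2* = 1.55601·1.7168 = 2.6714.

x_2* = 2.6714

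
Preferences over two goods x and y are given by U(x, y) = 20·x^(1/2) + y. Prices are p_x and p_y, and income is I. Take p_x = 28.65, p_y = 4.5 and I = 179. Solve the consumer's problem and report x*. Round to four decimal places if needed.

Utility is quasi-linear in y; the FOC for x is 10/√x = p_x/p_y.
Thus x* = (10·p_y/p_x)² — independent of I — with the rest of income spent on y.
Plugging in: x* = (10·4.5/28.65)² = 2.467.

x* = 2.467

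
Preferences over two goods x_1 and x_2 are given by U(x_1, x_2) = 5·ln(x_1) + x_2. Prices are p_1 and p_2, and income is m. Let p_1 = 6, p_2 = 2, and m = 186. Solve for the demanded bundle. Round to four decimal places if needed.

x_1* = 1.6667, x_2* = 88

Set MRS = p_1/p_2: (5/x_1)/1 = p_1/p_2.
So x_1*(p_1,p_2) = 5·p_2/p_1, independent of income; and x_2* = (m − 5·p_2)/p_2.
At the given prices: x_1* = 5·2/6 = 1.6667, and x_2* = 88.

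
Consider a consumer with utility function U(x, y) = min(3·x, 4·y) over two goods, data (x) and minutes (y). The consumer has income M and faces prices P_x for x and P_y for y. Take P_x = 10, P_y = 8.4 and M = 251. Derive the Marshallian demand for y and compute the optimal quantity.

y* = 11.5491

With perfect complements, no substitution: consume in ratio x:y = 4:3.
Budget: P_x·x + P_y·(3/4)·x = M, so (4·P_x + 3·P_y)·x = 4·M.
Demand: x*(P_x,P_y,M) = 4·M/(4·P_x + 3·P_y), y* = 3·M/(4·P_x + 3·P_y).
Here 4·10 + 3·8.4 = 65.2, giving y* = 11.5491.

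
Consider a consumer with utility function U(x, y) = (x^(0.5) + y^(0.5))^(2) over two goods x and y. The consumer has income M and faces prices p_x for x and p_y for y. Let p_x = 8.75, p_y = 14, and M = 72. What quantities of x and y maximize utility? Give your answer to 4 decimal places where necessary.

x* = 5.0637, y* = 1.978

MU_x ∝ x^(-0.5), MU_y ∝ y^(-0.5), so MRS = (y/x)^(0.5) = p_x/p_y.
Hence y/x = (p_x/p_y)^(1/(0.5)), i.e. raised to the 2 power.
Substitute y = (y/x)·x into the budget: x* = M/(p_x + p_y·(y/x)).
Numerically y/x = 0.390625, so x* = 72/(8.75 + 14·0.390625) = 5.0637 and y* = 0.390625·5.0637 = 1.978.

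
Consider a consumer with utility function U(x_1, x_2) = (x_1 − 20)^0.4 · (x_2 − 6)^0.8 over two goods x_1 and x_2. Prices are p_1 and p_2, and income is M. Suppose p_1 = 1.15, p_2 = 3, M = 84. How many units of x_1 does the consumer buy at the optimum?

MRS = (1/2)·(x_2−6)/(x_1−20). Tangency with p_1/p_2 gives x_2−6 = 2·(p_1/p_2)·(x_1−20).
Substituting into the budget: x_1* = 20 + 1/3·(M − 20·p_1 − 6·p_2)/p_1, and x_2* = 6 + 2/3·(…)/p_2.
Discretionary income = 84 − 20·1.15 − 6·3 = 43; x_1* = 20 + 1/3·43/1.15 = 32.4638.

x_1* = 32.4638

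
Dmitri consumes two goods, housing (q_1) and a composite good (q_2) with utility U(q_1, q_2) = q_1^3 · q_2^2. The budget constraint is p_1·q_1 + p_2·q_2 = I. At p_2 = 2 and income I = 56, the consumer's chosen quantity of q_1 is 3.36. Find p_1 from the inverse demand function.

MU_q_1/MU_q_2 = (3·q_2)/(2·q_1); tangency sets this equal to p_1/p_2.
So 3·p_2·q_2 = 2·p_1·q_1; combined with the budget, a share 0.6 of income goes to q_1.
Demand: q_1*(p_1,p_2,I) = 0.6·I/p_1 and q_2* = 0.4·I/p_2.
Set q_1* = 3.36 in the demand function and solve for p_1: p_1 = 10.

p_1 = 10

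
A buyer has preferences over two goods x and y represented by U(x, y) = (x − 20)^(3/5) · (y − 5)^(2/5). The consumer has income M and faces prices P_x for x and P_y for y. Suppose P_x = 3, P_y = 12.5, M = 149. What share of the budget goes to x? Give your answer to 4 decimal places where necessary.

MRS = (3/2)·(y−5)/(x−20). Tangency with P_x/P_y gives y−5 = (2/3)·(P_x/P_y)·(x−20).
Substituting into the budget: x* = 20 + 0.6·(M − 20·P_x − 5·P_y)/P_x, and y* = 5 + 0.4·(…)/P_y.
Discretionary income = 149 − 20·3 − 5·12.5 = 26.5; x* = 20 + 0.6·26.5/3 = 25.3; y* = 5 + 0.4·26.5/12.5 = 5.848.
Expenditure on x: 3·25.3 = 75.9; share = 0.5094.

share on x = 0.5094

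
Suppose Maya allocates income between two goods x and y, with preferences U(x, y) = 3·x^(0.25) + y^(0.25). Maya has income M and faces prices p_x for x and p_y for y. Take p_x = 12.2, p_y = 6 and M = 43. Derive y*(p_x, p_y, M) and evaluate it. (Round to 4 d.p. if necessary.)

MRS = MU_x/MU_y = 3·(y/x)^(0.75). Set equal to p_x/p_y.
Hence y/x = ((1/3)·p_x/p_y)^(1/(0.75)), i.e. raised to the 4/3 power.
With the ratio pinned down, the budget gives x* = M/(p_x + p_y·(y/x)) and y* = (y/x)·x*.
Numerically y/x = 0.595365, so x* = 43/(12.2 + 6·0.595365) = 2.7263 and y* = 0.595365·2.7263 = 1.6232.

y* = 1.6232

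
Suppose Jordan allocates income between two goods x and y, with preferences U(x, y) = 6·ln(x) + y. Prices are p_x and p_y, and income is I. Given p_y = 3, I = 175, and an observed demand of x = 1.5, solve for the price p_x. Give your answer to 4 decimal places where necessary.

p_x = 12

Set MRS = p_x/p_y: (6/x)/1 = p_x/p_y.
So x*(p_x,p_y) = 6·p_y/p_x, independent of income; and y* = (I − 6·p_y)/p_y.
Set x* = 1.5 in the demand function and solve for p_x: p_x = 12.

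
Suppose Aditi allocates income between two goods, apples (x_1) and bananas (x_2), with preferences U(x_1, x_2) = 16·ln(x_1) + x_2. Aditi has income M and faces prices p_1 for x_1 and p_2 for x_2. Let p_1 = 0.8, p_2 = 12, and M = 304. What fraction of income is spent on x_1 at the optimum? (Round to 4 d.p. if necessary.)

share on x_1 = 0.6316

At the given prices: x_1* = 16·12/0.8 = 240, and x_2* = 9.3333.
Expenditure on x_1: 0.8·240 = 192; share = 0.6316.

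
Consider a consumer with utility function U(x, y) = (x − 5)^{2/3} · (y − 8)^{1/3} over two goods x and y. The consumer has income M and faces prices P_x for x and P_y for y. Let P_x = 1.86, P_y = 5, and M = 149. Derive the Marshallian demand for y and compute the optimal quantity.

This is Cobb-Douglas in (x−5, y−8): tangency gives 2/3·P_y·(y−8) = 1/3·P_x·(x−5).
After buying the subsistence bundle (5, 8), a share 2/3 of the remaining income goes to x: x* = 5 + 2/3·(M − 5P_x − 8P_y)/P_x.
Discretionary income = 149 − 5·1.86 − 8·5 = 99.7; y* = 8 + 1/3·99.7/5 = 14.6467.

y* = 14.6467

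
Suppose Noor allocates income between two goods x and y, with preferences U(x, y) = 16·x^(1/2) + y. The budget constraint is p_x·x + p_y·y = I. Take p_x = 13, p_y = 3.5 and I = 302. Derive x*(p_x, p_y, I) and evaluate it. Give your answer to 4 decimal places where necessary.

Utility is quasi-linear in y; the FOC for x is 8/√x = p_x/p_y.
Solve: √x = 8·p_y/p_x, so x*(p_x,p_y) = (8·p_y/p_x)², and y* = (I − p_x·x*)/p_y.
Plugging in: x* = (8·3.5/13)² = 4.6391.

x* = 4.6391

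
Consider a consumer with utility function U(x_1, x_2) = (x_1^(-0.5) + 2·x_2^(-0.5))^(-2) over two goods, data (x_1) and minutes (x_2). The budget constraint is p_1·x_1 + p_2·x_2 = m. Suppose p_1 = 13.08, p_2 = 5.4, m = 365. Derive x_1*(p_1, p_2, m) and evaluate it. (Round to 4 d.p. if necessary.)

x_1* = 12.7889

MU_x_1 ∝ x_1^(-1.5), MU_x_2 ∝ 2·x_2^(-1.5), so MRS = (1/2)·(x_2/x_1)^(1.5) = p_1/p_2.
Solve for the ratio: x_2/x_1 = [2·p_1/p_2]^(2/3).
Substitute x_2 = (x_2/x_1)·x_1 into the budget: x_1* = m/(p_1 + p_2·(x_2/x_1)).
Numerically x_2/x_1 = 2.863053, so x_1* = 365/(13.08 + 5.4·2.863053) = 12.7889.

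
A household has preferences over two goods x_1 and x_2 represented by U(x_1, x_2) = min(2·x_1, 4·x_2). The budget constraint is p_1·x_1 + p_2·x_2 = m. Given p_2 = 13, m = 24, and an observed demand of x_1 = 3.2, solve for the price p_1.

Leontief preferences: the optimum is at the kink where x_1/4 = x_2/2, i.e. x_2 = (1/2)·x_1.
Budget: p_1·x_1 + p_2·(1/2)·x_1 = m, so (4·p_1 + 2·p_2)·x_1 = 4·m.
Demand: x_1*(p_1,p_2,m) = 4·m/(4·p_1 + 2·p_2), x_2* = 2·m/(4·p_1 + 2·p_2).
Set x_1* = 3.2 in the demand function and solve for p_1: p_1 = 1.

p_1 = 1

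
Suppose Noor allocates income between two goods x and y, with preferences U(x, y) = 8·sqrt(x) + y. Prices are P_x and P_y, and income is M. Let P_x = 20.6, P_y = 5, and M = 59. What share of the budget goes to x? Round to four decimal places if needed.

share on x = 0.3291

Set MRS = P_x/P_y: 4·x^(−1/2) = P_x/P_y.
Solve: √x = 4·P_y/P_x, so x*(P_x,P_y) = (4·P_y/P_x)², and y* = (M − P_x·x*)/P_y.
Plugging in: x* = (4·5/20.6)² = 0.9426, y* = 7.9165.
Expenditure on x: 20.6·0.9426 = 19.4175; share = 0.3291.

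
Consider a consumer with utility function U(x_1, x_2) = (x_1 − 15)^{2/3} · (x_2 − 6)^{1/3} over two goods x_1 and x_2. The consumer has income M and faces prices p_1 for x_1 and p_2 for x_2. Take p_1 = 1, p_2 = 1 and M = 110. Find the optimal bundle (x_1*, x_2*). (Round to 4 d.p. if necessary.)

This is Cobb-Douglas in (x_1−15, x_2−6): tangency gives 2/3·p_2·(x_2−6) = 1/3·p_1·(x_1−15).
After buying the subsistence bundle (15, 6), a share 2/3 of the remaining income goes to x_1: x_1* = 15 + 2/3·(M − 15p_1 − 6p_2)/p_1.
Discretionary income = 110 − 15·1 − 6·1 = 89; x_1* = 15 + 2/3·89/1 = 74.3333; x_2* = 6 + 1/3·89/1 = 35.6667.

x_1* = 74.3333, x_2* = 35.6667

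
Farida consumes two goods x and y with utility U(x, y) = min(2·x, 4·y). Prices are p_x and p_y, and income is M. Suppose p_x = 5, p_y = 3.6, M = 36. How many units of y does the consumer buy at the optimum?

With perfect complements, no substitution: consume in ratio x:y = 4:2.
Budget: p_x·x + p_y·(1/2)·x = M, so (4·p_x + 2·p_y)·x = 4·M.
Demand: x*(p_x,p_y,M) = 4·M/(4·p_x + 2·p_y), y* = 2·M/(4·p_x + 2·p_y).
Here 4·5 + 2·3.6 = 27.2, giving y* = 2.6471.

y* = 2.6471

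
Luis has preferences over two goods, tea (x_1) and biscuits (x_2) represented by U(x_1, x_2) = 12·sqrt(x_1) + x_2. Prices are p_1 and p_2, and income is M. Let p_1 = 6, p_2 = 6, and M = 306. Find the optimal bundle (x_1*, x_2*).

Utility is quasi-linear in x_2; the FOC for x_1 is 6/√x_1 = p_1/p_2.
Solve: √x_1 = 6·p_2/p_1, so x_1*(p_1,p_2) = (6·p_2/p_1)², and x_2* = (M − p_1·x_1*)/p_2.
Plugging in: x_1* = (6·6/6)² = 36, x_2* = 15.

x_1* = 36, x_2* = 15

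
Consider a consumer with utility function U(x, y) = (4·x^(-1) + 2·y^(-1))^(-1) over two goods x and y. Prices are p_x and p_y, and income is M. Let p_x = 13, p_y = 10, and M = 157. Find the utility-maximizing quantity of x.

MU_x ∝ 4·x^(-2), MU_y ∝ 2·y^(-2), so MRS = 2·(y/x)^(2) = p_x/p_y.
Solve for the ratio: y/x = [(1/2)·p_x/p_y]^(0.5).
With the ratio pinned down, the budget gives x* = M/(p_x + p_y·(y/x)) and y* = (y/x)·x*.
Numerically y/x = 0.806226, so x* = 157/(13 + 10·0.806226) = 7.4541.

x* = 7.4541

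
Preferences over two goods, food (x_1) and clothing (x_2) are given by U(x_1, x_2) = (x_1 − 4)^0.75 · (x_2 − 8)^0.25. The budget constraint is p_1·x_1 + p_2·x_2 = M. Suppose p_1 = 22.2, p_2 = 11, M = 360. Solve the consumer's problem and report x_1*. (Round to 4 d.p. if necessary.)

Let x_1' = x_1−4, x_2' = x_2−8. MRS = 3·x_2'/x_1' = p_1/p_2.
Substituting into the budget: x_1* = 4 + 0.75·(M − 4·p_1 − 8·p_2)/p_1, and x_2* = 8 + 0.25·(…)/p_2.
Discretionary income = 360 − 4·22.2 − 8·11 = 183.2; x_1* = 4 + 0.75·183.2/22.2 = 10.1892.

x_1* = 10.1892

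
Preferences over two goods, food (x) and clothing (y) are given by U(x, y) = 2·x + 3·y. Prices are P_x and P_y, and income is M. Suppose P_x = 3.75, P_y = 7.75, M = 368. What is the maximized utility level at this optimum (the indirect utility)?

V = 196.2667

Perfect substitutes: compare marginal utility per dollar. 2/P_x vs 3/P_y → 0.5333 vs 0.3871.
x gives more utility per dollar, so spend all income on x: x* = M/P_x, y* = 0.
Numerically: x* = 98.1333, y* = 0.
Utility at the optimum: U(98.1333, 0) = 196.2667.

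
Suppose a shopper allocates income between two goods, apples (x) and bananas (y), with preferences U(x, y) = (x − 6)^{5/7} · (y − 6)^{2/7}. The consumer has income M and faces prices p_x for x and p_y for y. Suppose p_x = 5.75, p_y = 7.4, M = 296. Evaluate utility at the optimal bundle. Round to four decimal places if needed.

MRS = (5/2)·(y−6)/(x−6). Tangency with p_x/p_y gives y−6 = (2/5)·(p_x/p_y)·(x−6).
Substituting into the budget: x* = 6 + 5/7·(M − 6·p_x − 6·p_y)/p_x, and y* = 6 + 2/7·(…)/p_y.
Discretionary income = 296 − 6·5.75 − 6·7.4 = 217.1; x* = 6 + 5/7·217.1/5.75 = 32.9689; y* = 6 + 2/7·217.1/7.4 = 14.3822.
Utility at the optimum: U(32.9689, 14.3822) = 19.3136.

V = 19.3136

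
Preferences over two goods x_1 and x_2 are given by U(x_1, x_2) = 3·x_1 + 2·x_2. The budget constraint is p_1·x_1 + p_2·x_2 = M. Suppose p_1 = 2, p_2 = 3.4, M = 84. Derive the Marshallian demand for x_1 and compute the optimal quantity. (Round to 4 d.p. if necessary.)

Linear utility — the consumer picks whichever good has higher MU/price: 3/2 = 1.5 vs 2/3.4 = 0.5882.
x_1 gives more utility per dollar, so spend all income on x_1: x_1* = M/p_1, x_2* = 0.
Numerically: x_1* = 42, x_2* = 0.

x_1* = 42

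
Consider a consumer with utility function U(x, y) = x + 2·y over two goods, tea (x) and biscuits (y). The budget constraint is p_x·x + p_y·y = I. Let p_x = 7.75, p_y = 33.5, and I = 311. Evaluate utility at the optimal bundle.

V = 40.129

Perfect substitutes: compare marginal utility per dollar. 1/p_x vs 2/p_y → 0.129 vs 0.0597.
x gives more utility per dollar, so spend all income on x: x* = I/p_x, y* = 0.
Numerically: x* = 40.129, y* = 0.
Utility at the optimum: U(40.129, 0) = 40.129.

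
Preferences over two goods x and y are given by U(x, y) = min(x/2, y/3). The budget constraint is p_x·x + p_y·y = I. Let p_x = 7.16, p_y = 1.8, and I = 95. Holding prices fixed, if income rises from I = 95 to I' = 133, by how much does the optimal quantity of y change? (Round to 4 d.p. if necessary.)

Δy* = 5.7809

Leontief preferences: the optimum is at the kink where x/2 = y/3, i.e. y = (3/2)·x.
Budget: p_x·x + p_y·(3/2)·x = I, so (2·p_x + 3·p_y)·x = 2·I.
Demand: x*(p_x,p_y,I) = 2·I/(2·p_x + 3·p_y), y* = 3·I/(2·p_x + 3·p_y).
Here 2·7.16 + 3·1.8 = 19.72, giving y* = 14.4523.
At I' = 133: y* = 20.2333. Change: 20.2333 − 14.4523 = 5.7809.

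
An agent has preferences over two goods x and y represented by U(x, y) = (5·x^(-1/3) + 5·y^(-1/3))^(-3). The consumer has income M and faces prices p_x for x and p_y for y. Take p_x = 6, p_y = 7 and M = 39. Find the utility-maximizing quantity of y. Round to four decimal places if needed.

y* = 2.8394

MRS = MU_x/MU_y = (y/x)^(4/3). Set equal to p_x/p_y.
Hence y/x = (p_x/p_y)^(1/(4/3)), i.e. raised to the 0.75 power.
Substitute y = (y/x)·x into the budget: x* = M/(p_x + p_y·(y/x)).
Numerically y/x = 0.89082, so x* = 39/(6 + 7·0.89082) = 3.1874 and y* = 0.89082·3.1874 = 2.8394.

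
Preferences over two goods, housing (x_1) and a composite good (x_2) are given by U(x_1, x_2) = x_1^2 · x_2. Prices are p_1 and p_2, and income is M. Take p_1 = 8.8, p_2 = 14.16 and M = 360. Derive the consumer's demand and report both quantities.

Tangency: MRS = 2·x_2/x_1 = p_1/p_2.
Rearranging, p_2·x_2 = (1/2)·p_1·x_1. Substituting into the budget gives p_1·x_1·(1 + (1/2)) = M.
Demand: x_1*(p_1,p_2,M) = 2/3·M/p_1 and x_2* = 1/3·M/p_2.
At p_1=8.8, p_2=14.16, M=360: x_1* = 2/3·360/8.8 = 27.2727, x_2* = 8.4746.

x_1* = 27.2727, x_2* = 8.4746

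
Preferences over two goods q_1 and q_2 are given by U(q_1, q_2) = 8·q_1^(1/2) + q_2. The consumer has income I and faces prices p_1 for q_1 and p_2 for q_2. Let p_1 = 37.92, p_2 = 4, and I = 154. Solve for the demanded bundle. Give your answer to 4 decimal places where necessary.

q_1* = 0.178, q_2* = 36.8122

MU_q_1 = 4/√q_1, MU_q_2 = 1. Tangency: 4/√q_1 = p_1/p_2.
Solve: √q_1 = 4·p_2/p_1, so q_1*(p_1,p_2) = (4·p_2/p_1)², and q_2* = (I − p_1·q_1*)/p_2.
Plugging in: q_1* = (4·4/37.92)² = 0.178, q_2* = 36.8122.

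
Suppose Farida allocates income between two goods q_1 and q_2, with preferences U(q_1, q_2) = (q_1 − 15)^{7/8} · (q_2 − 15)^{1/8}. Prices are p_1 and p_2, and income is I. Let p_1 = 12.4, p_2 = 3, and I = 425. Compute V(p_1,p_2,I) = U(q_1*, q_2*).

Let q_1' = q_1−15, q_2' = q_2−15. MRS = 7·q_2'/q_1' = p_1/p_2.
Substituting into the budget: q_1* = 15 + 0.875·(I − 15·p_1 − 15·p_2)/p_1, and q_2* = 15 + 0.125·(…)/p_2.
Discretionary income = 425 − 15·12.4 − 15·3 = 194; q_1* = 15 + 0.875·194/12.4 = 28.6895; q_2* = 15 + 0.125·194/3 = 23.0833.
Utility at the optimum: U(28.6895, 23.0833) = 12.8171.

V = 12.8171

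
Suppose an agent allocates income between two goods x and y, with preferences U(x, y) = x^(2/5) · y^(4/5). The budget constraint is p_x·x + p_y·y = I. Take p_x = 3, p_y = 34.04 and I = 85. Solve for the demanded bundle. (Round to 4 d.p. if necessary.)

Demand: x*(p_x,p_y,I) = 1/3·I/p_x and y* = 2/3·I/p_y.
At p_x=3, p_y=34.04, I=85: x* = 1/3·85/3 = 9.4444, y* = 1.6647.

x* = 9.4444, y* = 1.6647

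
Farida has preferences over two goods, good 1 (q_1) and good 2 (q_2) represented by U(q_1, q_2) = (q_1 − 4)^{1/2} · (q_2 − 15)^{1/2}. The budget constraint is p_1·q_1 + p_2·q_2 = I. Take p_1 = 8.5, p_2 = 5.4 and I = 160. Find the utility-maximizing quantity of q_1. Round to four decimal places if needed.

q_1* = 6.6471

This is Cobb-Douglas in (q_1−4, q_2−15): tangency gives 0.5·p_2·(q_2−15) = 0.5·p_1·(q_1−4).
Substituting into the budget: q_1* = 4 + 0.5·(I − 4·p_1 − 15·p_2)/p_1, and q_2* = 15 + 0.5·(…)/p_2.
Discretionary income = 160 − 4·8.5 − 15·5.4 = 45; q_1* = 4 + 0.5·45/8.5 = 6.6471.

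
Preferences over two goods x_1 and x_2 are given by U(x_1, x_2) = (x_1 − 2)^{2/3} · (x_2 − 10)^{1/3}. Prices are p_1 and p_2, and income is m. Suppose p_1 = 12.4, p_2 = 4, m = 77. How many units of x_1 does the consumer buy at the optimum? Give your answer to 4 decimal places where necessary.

Let x_1' = x_1−2, x_2' = x_2−10. MRS = 2·x_2'/x_1' = p_1/p_2.
Substituting into the budget: x_1* = 2 + 2/3·(m − 2·p_1 − 10·p_2)/p_1, and x_2* = 10 + 1/3·(…)/p_2.
Discretionary income = 77 − 2·12.4 − 10·4 = 12.2; x_1* = 2 + 2/3·12.2/12.4 = 2.6559.

x_1* = 2.6559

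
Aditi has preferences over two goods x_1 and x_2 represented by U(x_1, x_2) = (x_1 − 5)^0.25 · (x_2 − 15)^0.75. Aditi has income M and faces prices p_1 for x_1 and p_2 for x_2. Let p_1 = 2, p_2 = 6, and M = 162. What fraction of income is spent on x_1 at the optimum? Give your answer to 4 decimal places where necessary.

Let x_1' = x_1−5, x_2' = x_2−15. MRS = (1/3)·x_2'/x_1' = p_1/p_2.
After buying the subsistence bundle (5, 15), a share 0.25 of the remaining income goes to x_1: x_1* = 5 + 0.25·(M − 5p_1 − 15p_2)/p_1.
Discretionary income = 162 − 5·2 − 15·6 = 62; x_1* = 5 + 0.25·62/2 = 12.75; x_2* = 15 + 0.75·62/6 = 22.75.
Expenditure on x_1: 2·12.75 = 25.5; share = 0.1574.

share on x_1 = 0.1574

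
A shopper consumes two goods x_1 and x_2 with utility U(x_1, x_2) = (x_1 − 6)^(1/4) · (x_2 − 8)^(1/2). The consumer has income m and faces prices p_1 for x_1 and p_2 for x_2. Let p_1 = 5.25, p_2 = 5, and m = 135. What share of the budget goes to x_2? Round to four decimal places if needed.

share on x_2 = 0.6099

After buying the subsistence bundle (6, 8), a share 1/3 of the remaining income goes to x_1: x_1* = 6 + 1/3·(m − 6p_1 − 8p_2)/p_1.
Discretionary income = 135 − 6·5.25 − 8·5 = 63.5; x_1* = 6 + 1/3·63.5/5.25 = 10.0317; x_2* = 8 + 2/3·63.5/5 = 16.4667.
Expenditure on x_2: 5·16.4667 = 82.3333; share = 0.6099.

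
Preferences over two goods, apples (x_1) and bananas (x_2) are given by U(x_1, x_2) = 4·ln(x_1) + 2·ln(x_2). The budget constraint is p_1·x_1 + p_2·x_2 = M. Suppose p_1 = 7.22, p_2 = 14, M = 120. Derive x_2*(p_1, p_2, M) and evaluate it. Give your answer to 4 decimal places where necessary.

The MRS is 2·x_2/x_1. Set MRS = p_1/p_2.
So 4·p_2·x_2 = 2·p_1·x_1; combined with the budget, a share 2/3 of income goes to x_1.
Demand: x_1*(p_1,p_2,M) = 2/3·M/p_1 and x_2* = 1/3·M/p_2.
At p_1=7.22, p_2=14, M=120: x_2* = 1/3·120/14 = 2.8571.

x_2* = 2.8571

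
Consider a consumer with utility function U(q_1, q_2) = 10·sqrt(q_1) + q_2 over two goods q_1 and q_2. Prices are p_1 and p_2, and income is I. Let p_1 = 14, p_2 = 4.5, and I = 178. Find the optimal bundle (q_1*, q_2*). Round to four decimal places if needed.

q_1* = 2.5829, q_2* = 31.5198

Set MRS = p_1/p_2: 5·q_1^(−1/2) = p_1/p_2.
Thus q_1* = (5·p_2/p_1)² — independent of I — with the rest of income spent on q_2.
Plugging in: q_1* = (5·4.5/14)² = 2.5829, q_2* = 31.5198.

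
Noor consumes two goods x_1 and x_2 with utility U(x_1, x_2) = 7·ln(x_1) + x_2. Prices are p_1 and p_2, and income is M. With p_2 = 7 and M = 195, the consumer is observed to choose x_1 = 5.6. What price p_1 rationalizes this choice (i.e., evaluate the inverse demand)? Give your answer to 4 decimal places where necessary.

p_1 = 8.75

MU_x_1 = 7/x_1, MU_x_2 = 1. Tangency: 7/x_1 = p_1/p_2.
So x_1*(p_1,p_2) = 7·p_2/p_1, independent of income; and x_2* = (M − 7·p_2)/p_2.
Set x_1* = 5.6 in the demand function and solve for p_1: p_1 = 8.75.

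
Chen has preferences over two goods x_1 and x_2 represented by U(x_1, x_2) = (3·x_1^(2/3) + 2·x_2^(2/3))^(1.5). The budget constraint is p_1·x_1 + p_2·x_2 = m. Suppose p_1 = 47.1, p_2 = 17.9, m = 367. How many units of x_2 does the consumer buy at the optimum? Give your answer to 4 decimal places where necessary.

MU_x_1 ∝ 3·x_1^(-1/3), MU_x_2 ∝ 2·x_2^(-1/3), so MRS = (3/2)·(x_2/x_1)^(1/3) = p_1/p_2.
Hence x_2/x_1 = ((2/3)·p_1/p_2)^(1/(1/3)), i.e. raised to the 3 power.
With the ratio pinned down, the budget gives x_1* = m/(p_1 + p_2·(x_2/x_1)) and x_2* = (x_2/x_1)·x_1*.
Numerically x_2/x_1 = 5.397962, so x_1* = 367/(47.1 + 17.9·5.397962) = 2.5535 and x_2* = 5.397962·2.5535 = 13.7838.

x_2* = 13.7838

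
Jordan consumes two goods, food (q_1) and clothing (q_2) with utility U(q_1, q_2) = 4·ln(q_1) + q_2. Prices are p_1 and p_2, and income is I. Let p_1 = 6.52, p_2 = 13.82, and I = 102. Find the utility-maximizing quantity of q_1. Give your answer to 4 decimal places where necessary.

q_1* = 8.4785

So q_1*(p_1,p_2) = 4·p_2/p_1, independent of income; and q_2* = (I − 4·p_2)/p_2.
At the given prices: q_1* = 4·13.82/6.52 = 8.4785.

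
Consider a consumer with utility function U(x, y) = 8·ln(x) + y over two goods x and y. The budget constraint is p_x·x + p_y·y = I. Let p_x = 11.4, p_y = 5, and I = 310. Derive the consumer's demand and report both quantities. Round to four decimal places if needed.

x* = 3.5088, y* = 54

Set MRS = p_x/p_y: (8/x)/1 = p_x/p_y.
So x*(p_x,p_y) = 8·p_y/p_x, independent of income; and y* = (I − 8·p_y)/p_y.
At the given prices: x* = 8·5/11.4 = 3.5088, and y* = 54.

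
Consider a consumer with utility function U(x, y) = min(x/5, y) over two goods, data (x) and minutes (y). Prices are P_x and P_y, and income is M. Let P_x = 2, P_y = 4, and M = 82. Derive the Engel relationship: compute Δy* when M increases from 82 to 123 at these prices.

Leontief preferences: the optimum is at the kink where x/5 = y/1, i.e. y = (1/5)·x.
Budget: P_x·x + P_y·(1/5)·x = M, so (5·P_x + P_y)·x = 5·M.
Demand: x*(P_x,P_y,M) = 5·M/(5·P_x + P_y), y* = M/(5·P_x + P_y).
Here 5·2 + 4 = 14, giving y* = 5.8571.
At M' = 123: y* = 8.7857. Change: 8.7857 − 5.8571 = 2.9286.

Δy* = 2.9286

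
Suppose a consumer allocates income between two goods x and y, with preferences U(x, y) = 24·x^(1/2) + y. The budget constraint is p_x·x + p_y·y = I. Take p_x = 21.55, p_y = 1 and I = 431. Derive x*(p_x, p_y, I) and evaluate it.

Set MRS = p_x/p_y: 12·x^(−1/2) = p_x/p_y.
Solve: √x = 12·p_y/p_x, so x*(p_x,p_y) = (12·p_y/p_x)², and y* = (I − p_x·x*)/p_y.
Plugging in: x* = (12·1/21.55)² = 0.3101.

x* = 0.3101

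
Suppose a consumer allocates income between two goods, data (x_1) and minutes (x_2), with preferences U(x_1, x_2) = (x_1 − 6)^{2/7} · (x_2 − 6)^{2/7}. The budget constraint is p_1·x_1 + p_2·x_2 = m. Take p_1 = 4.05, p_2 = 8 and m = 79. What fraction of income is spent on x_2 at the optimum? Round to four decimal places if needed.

This is Cobb-Douglas in (x_1−6, x_2−6): tangency gives 2/7·p_2·(x_2−6) = 2/7·p_1·(x_1−6).
Substituting into the budget: x_1* = 6 + 0.5·(m − 6·p_1 − 6·p_2)/p_1, and x_2* = 6 + 0.5·(…)/p_2.
Discretionary income = 79 − 6·4.05 − 6·8 = 6.7; x_1* = 6 + 0.5·6.7/4.05 = 6.8272; x_2* = 6 + 0.5·6.7/8 = 6.4188.
Expenditure on x_2: 8·6.4188 = 51.35; share = 0.65.

share on x_2 = 0.65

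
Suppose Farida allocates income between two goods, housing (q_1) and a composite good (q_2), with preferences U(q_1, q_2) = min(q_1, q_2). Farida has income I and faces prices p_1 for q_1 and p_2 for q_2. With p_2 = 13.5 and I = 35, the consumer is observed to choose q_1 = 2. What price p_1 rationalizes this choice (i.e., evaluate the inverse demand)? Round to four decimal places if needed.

With perfect complements, no substitution: consume in ratio q_1:q_2 = 1:1.
Budget: p_1·q_1 + p_2·q_1 = I, so (p_1 + p_2)·q_1 = I.
Demand: q_1*(p_1,p_2,I) = I/(p_1 + p_2), q_2* = I/(p_1 + p_2).
Set q_1* = 2 in the demand function and solve for p_1: p_1 = 4.

p_1 = 4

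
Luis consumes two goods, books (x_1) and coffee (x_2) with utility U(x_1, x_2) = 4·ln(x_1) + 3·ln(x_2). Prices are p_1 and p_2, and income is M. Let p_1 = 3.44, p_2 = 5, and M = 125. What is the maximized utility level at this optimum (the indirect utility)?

Tangency: MRS = (4/3)·x_2/x_1 = p_1/p_2.
So 4·p_2·x_2 = 3·p_1·x_1; combined with the budget, a share 4/7 of income goes to x_1.
Demand: x_1*(p_1,p_2,M) = 4/7·M/p_1 and x_2* = 3/7·M/p_2.
At p_1=3.44, p_2=5, M=125: x_1* = 4/7·125/3.44 = 20.7641, x_2* = 10.7143.
Utility at the optimum: U(20.7641, 10.7143) = 19.2476.

V = 19.2476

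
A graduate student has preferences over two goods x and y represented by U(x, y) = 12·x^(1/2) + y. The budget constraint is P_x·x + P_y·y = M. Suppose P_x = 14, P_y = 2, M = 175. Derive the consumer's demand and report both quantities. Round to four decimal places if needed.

Set MRS = P_x/P_y: 6·x^(−1/2) = P_x/P_y.
Thus x* = (6·P_y/P_x)² — independent of M — with the rest of income spent on y.
Plugging in: x* = (6·2/14)² = 0.7347, y* = 82.3571.

x* = 0.7347, y* = 82.3571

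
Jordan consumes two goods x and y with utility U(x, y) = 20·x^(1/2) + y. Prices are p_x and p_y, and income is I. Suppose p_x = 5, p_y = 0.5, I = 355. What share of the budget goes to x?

share on x = 0.0141

Solve: √x = 10·p_y/p_x, so x*(p_x,p_y) = (10·p_y/p_x)², and y* = (I − p_x·x*)/p_y.
Plugging in: x* = (10·0.5/5)² = 1, y* = 700.
Expenditure on x: 5·1 = 5; share = 0.0141.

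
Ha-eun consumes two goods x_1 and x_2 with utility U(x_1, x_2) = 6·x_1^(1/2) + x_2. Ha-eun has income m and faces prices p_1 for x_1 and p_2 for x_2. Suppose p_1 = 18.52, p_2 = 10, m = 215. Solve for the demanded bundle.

MU_x_1 = 3/√x_1, MU_x_2 = 1. Tangency: 3/√x_1 = p_1/p_2.
Solve: √x_1 = 3·p_2/p_1, so x_1*(p_1,p_2) = (3·p_2/p_1)², and x_2* = (m − p_1·x_1*)/p_2.
Plugging in: x_1* = (3·10/18.52)² = 2.624, x_2* = 16.6404.

x_1* = 2.624, x_2* = 16.6404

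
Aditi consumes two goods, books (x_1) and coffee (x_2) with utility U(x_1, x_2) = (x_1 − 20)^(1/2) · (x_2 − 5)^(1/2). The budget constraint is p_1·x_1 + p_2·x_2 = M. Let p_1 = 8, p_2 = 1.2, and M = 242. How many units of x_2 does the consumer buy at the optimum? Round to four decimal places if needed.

x_2* = 36.6667

Let x_1' = x_1−20, x_2' = x_2−5. MRS = x_2'/x_1' = p_1/p_2.
Substituting into the budget: x_1* = 20 + 0.5·(M − 20·p_1 − 5·p_2)/p_1, and x_2* = 5 + 0.5·(…)/p_2.
Discretionary income = 242 − 20·8 − 5·1.2 = 76; x_2* = 5 + 0.5·76/1.2 = 36.6667.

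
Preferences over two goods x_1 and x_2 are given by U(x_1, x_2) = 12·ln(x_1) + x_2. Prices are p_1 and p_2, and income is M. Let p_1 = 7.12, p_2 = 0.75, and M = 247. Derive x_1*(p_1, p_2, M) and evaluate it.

MU_x_1 = 12/x_1, MU_x_2 = 1. Tangency: 12/x_1 = p_1/p_2.
So x_1*(p_1,p_2) = 12·p_2/p_1, independent of income; and x_2* = (M − 12·p_2)/p_2.
At the given prices: x_1* = 12·0.75/7.12 = 1.264.

x_1* = 1.264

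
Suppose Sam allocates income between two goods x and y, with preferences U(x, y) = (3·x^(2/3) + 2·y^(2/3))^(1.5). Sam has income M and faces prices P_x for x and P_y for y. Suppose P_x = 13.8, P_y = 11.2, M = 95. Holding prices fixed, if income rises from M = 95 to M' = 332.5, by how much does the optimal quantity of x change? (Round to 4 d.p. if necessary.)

Δx* = 11.8705

MRS = MU_x/MU_y = (3/2)·(y/x)^(1/3). Set equal to P_x/P_y.
Hence y/x = ((2/3)·P_x/P_y)^(1/(1/3)), i.e. raised to the 3 power.
Substitute y = (y/x)·x into the budget: x* = M/(P_x + P_y·(y/x)).
Numerically y/x = 0.554255, so x* = 95/(13.8 + 11.2·0.554255) = 4.7482.
At M' = 332.5: x* = 16.6186. Change: 16.6186 − 4.7482 = 11.8705.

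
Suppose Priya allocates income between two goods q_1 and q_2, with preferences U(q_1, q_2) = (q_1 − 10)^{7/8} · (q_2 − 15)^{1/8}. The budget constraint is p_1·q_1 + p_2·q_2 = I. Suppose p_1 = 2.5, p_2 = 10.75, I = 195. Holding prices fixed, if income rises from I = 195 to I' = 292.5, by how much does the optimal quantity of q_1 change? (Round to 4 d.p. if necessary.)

Δq_1* = 34.125

After buying the subsistence bundle (10, 15), a share 0.875 of the remaining income goes to q_1: q_1* = 10 + 0.875·(I − 10p_1 − 15p_2)/p_1.
Discretionary income = 195 − 10·2.5 − 15·10.75 = 8.75; q_1* = 10 + 0.875·8.75/2.5 = 13.0625.
At I' = 292.5: q_1* = 47.1875. Change: 47.1875 − 13.0625 = 34.125.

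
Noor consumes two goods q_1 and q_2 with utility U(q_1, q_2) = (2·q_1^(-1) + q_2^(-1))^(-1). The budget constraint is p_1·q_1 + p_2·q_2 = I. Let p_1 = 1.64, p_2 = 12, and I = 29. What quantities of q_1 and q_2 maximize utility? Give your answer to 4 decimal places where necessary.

q_1* = 6.0709, q_2* = 1.587

MU_q_1 ∝ 2·q_1^(-2), MU_q_2 ∝ q_2^(-2), so MRS = 2·(q_2/q_1)^(2) = p_1/p_2.
Hence q_2/q_1 = ((1/2)·p_1/p_2)^(1/(2)), i.e. raised to the 0.5 power.
Substitute q_2 = (q_2/q_1)·q_1 into the budget: q_1* = I/(p_1 + p_2·(q_2/q_1)).
Numerically q_2/q_1 = 0.261406, so q_1* = 29/(1.64 + 12·0.261406) = 6.0709 and q_2* = 0.261406·6.0709 = 1.587.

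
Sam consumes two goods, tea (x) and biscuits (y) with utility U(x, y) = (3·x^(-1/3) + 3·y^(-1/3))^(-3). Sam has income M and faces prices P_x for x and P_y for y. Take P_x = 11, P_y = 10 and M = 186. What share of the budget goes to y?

share on y = 0.494

MRS = MU_x/MU_y = (y/x)^(4/3). Set equal to P_x/P_y.
Solve for the ratio: y/x = [P_x/P_y]^(0.75).
Substitute y = (y/x)·x into the budget: x* = M/(P_x + P_y·(y/x)).
Numerically y/x = 1.074099, so x* = 186/(11 + 10·1.074099) = 8.5553 and y* = 1.074099·8.5553 = 9.1892.
Expenditure on y: 10·9.1892 = 91.8921; share = 0.494.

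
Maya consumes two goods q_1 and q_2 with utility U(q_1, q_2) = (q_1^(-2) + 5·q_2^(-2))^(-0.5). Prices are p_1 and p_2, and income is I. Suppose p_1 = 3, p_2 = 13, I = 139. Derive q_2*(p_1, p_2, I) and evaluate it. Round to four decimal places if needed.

q_2* = 8.764

Numerically q_2/q_1 = 1.048856, so q_1* = 139/(3 + 13·1.048856) = 8.3558 and q_2* = 1.048856·8.3558 = 8.764.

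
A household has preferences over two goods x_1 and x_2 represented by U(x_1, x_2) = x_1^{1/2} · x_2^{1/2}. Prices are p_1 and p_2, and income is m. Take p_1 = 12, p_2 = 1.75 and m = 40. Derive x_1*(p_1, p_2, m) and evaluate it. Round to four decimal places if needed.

x_1* = 1.6667

Tangency: MRS = x_2/x_1 = p_1/p_2.
So 0.5·p_2·x_2 = 0.5·p_1·x_1; combined with the budget, a share 0.5 of income goes to x_1.
Demand: x_1*(p_1,p_2,m) = 0.5·m/p_1 and x_2* = 0.5·m/p_2.
At p_1=12, p_2=1.75, m=40: x_1* = 0.5·40/12 = 1.6667.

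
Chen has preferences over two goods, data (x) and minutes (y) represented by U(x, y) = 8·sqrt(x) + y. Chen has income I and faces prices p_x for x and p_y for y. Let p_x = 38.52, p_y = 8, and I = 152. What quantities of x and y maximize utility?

Solve: √x = 4·p_y/p_x, so x*(p_x,p_y) = (4·p_y/p_x)², and y* = (I − p_x·x*)/p_y.
Plugging in: x* = (4·8/38.52)² = 0.6901, y* = 15.6771.

x* = 0.6901, y* = 15.6771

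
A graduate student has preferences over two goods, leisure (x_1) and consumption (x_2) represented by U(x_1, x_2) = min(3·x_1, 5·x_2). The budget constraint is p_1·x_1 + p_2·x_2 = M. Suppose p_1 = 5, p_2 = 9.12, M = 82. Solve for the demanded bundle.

x_1* = 7.8304, x_2* = 4.6982

Leontief preferences: the optimum is at the kink where x_1/5 = x_2/3, i.e. x_2 = (3/5)·x_1.
Budget: p_1·x_1 + p_2·(3/5)·x_1 = M, so (5·p_1 + 3·p_2)·x_1 = 5·M.
Demand: x_1*(p_1,p_2,M) = 5·M/(5·p_1 + 3·p_2), x_2* = 3·M/(5·p_1 + 3·p_2).
Here 5·5 + 3·9.12 = 52.36, giving x_1* = 7.8304 and x_2* = 4.6982.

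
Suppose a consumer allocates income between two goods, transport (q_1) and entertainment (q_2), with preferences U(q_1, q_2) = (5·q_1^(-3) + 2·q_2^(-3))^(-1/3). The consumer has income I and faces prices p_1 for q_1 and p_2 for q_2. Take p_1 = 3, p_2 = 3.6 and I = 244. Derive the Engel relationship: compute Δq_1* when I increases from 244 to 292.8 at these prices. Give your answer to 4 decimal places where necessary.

With the ratio pinned down, the budget gives q_1* = I/(p_1 + p_2·(q_2/q_1)) and q_2* = (q_2/q_1)·q_1*.
Numerically q_2/q_1 = 0.759836, so q_1* = 244/(3 + 3.6·0.759836) = 42.5427.
At I' = 292.8: q_1* = 51.0513. Change: 51.0513 − 42.5427 = 8.5085.

Δq_1* = 8.5085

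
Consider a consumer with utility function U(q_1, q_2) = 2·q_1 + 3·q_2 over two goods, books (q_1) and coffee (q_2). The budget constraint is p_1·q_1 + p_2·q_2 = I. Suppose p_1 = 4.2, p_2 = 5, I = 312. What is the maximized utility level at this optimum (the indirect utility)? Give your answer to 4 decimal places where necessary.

V = 187.2

Perfect substitutes: compare marginal utility per dollar. 2/p_1 vs 3/p_2 → 0.4762 vs 0.6.
q_2 gives more utility per dollar, so spend all income on q_2: q_2* = I/p_2, q_1* = 0.
Numerically: q_1* = 0, q_2* = 62.4.
Utility at the optimum: U(0, 62.4) = 187.2.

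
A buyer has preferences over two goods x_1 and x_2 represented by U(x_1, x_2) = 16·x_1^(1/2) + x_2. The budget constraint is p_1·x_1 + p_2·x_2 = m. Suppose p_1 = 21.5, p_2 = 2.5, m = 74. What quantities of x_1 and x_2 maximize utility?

x_1* = 0.8653, x_2* = 22.1581

Plugging in: x_1* = (8·2.5/21.5)² = 0.8653, x_2* = 22.1581.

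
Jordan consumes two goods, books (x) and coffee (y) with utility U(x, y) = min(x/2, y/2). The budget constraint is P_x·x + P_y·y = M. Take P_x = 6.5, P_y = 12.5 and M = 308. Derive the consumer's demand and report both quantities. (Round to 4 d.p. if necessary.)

x* = 16.2105, y* = 16.2105

Leontief preferences: the optimum is at the kink where x/2 = y/2, i.e. y = x.
Budget: P_x·x + P_y·x = M, so (2·P_x + 2·P_y)·x = 2·M.
Demand: x*(P_x,P_y,M) = 2·M/(2·P_x + 2·P_y), y* = 2·M/(2·P_x + 2·P_y).
Here 2·6.5 + 2·12.5 = 38, giving x* = 16.2105 and y* = 16.2105.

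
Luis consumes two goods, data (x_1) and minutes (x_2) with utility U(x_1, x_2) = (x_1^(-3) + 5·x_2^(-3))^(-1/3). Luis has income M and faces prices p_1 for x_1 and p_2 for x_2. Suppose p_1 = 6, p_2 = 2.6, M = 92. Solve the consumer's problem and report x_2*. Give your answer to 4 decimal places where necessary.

x_2* = 15.7118

From the CES first-order condition, (1/5)·(x_2/x_1)^(4) = p_1/p_2.
Hence x_2/x_1 = (5·p_1/p_2)^(1/(4)), i.e. raised to the 0.25 power.
Substitute x_2 = (x_2/x_1)·x_1 into the budget: x_1* = M/(p_1 + p_2·(x_2/x_1)).
Numerically x_2/x_1 = 1.843049, so x_1* = 92/(6 + 2.6·1.843049) = 8.5249 and x_2* = 1.843049·8.5249 = 15.7118.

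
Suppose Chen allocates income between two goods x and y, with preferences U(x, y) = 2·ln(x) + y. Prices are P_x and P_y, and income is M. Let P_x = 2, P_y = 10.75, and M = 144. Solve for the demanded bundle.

At the given prices: x* = 2·10.75/2 = 10.75, and y* = 11.3953.

x* = 10.75, y* = 11.3953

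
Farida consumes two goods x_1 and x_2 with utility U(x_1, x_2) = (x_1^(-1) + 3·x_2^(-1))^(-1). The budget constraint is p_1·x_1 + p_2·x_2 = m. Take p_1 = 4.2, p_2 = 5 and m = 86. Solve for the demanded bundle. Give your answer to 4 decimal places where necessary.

MRS = MU_x_1/MU_x_2 = (1/3)·(x_2/x_1)^(2). Set equal to p_1/p_2.
Solve for the ratio: x_2/x_1 = [3·p_1/p_2]^(0.5).
Substitute x_2 = (x_2/x_1)·x_1 into the budget: x_1* = m/(p_1 + p_2·(x_2/x_1)).
Numerically x_2/x_1 = 1.587451, so x_1* = 86/(4.2 + 5·1.587451) = 7.0856 and x_2* = 1.587451·7.0856 = 11.2481.

x_1* = 7.0856, x_2* = 11.2481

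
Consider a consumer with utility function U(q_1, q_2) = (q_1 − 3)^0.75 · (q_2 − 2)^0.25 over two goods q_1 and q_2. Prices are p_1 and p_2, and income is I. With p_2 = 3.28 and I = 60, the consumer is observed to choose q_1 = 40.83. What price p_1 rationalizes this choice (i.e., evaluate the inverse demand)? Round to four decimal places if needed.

p_1 = 1

This is Cobb-Douglas in (q_1−3, q_2−2): tangency gives 0.75·p_2·(q_2−2) = 0.25·p_1·(q_1−3).
Substituting into the budget: q_1* = 3 + 0.75·(I − 3·p_1 − 2·p_2)/p_1, and q_2* = 2 + 0.25·(…)/p_2.
Set q_1* = 40.83 in the demand function and solve for p_1: p_1 = 1.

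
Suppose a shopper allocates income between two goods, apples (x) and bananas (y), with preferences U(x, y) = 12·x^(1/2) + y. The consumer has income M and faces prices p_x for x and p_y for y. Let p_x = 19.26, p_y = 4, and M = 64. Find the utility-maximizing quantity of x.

Utility is quasi-linear in y; the FOC for x is 6/√x = p_x/p_y.
Solve: √x = 6·p_y/p_x, so x*(p_x,p_y) = (6·p_y/p_x)², and y* = (M − p_x·x*)/p_y.
Plugging in: x* = (6·4/19.26)² = 1.5528.

x* = 1.5528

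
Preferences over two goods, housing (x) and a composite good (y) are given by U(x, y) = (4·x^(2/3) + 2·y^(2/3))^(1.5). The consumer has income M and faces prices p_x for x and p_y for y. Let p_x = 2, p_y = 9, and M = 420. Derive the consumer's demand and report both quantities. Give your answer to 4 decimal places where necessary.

MU_x ∝ 4·x^(-1/3), MU_y ∝ 2·y^(-1/3), so MRS = 2·(y/x)^(1/3) = p_x/p_y.
Hence y/x = ((1/2)·p_x/p_y)^(1/(1/3)), i.e. raised to the 3 power.
Substitute y = (y/x)·x into the budget: x* = M/(p_x + p_y·(y/x)).
Numerically y/x = 0.001372, so x* = 420/(2 + 9·0.001372) = 208.7117 and y* = 0.001372·208.7117 = 0.2863.

x* = 208.7117, y* = 0.2863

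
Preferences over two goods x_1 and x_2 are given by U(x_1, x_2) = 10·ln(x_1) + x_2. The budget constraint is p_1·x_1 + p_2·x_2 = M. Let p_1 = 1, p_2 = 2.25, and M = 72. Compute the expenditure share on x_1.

Set MRS = p_1/p_2: (10/x_1)/1 = p_1/p_2.
So x_1*(p_1,p_2) = 10·p_2/p_1, independent of income; and x_2* = (M − 10·p_2)/p_2.
At the given prices: x_1* = 10·2.25/1 = 22.5, and x_2* = 22.
Expenditure on x_1: 1·22.5 = 22.5; share = 0.3125.

share on x_1 = 0.3125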